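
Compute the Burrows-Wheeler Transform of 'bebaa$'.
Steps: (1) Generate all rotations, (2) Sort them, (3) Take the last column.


Rotations (sorted):
  0: $bebaa -> last char: a
  1: a$beba -> last char: a
  2: aa$beb -> last char: b
  3: baa$be -> last char: e
  4: bebaa$ -> last char: $
  5: ebaa$b -> last char: b


BWT = aabe$b


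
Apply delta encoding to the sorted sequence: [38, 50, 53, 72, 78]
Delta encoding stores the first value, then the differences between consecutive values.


First value: 38
Deltas:
  50 - 38 = 12
  53 - 50 = 3
  72 - 53 = 19
  78 - 72 = 6


Delta encoded: [38, 12, 3, 19, 6]


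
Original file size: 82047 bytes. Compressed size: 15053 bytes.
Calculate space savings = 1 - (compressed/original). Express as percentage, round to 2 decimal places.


ratio = compressed/original = 15053/82047 = 0.183468
savings = 1 - ratio = 1 - 0.183468 = 0.816532
as a percentage: 0.816532 * 100 = 81.65%

Space savings = 1 - 15053/82047 = 81.65%


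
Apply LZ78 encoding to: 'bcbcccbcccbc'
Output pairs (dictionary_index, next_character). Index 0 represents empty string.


LZ78 encoding steps:
Dictionary: {0: ''}
Step 1: w='' (idx 0), next='b' -> output (0, 'b'), add 'b' as idx 1
Step 2: w='' (idx 0), next='c' -> output (0, 'c'), add 'c' as idx 2
Step 3: w='b' (idx 1), next='c' -> output (1, 'c'), add 'bc' as idx 3
Step 4: w='c' (idx 2), next='c' -> output (2, 'c'), add 'cc' as idx 4
Step 5: w='bc' (idx 3), next='c' -> output (3, 'c'), add 'bcc' as idx 5
Step 6: w='c' (idx 2), next='b' -> output (2, 'b'), add 'cb' as idx 6
Step 7: w='c' (idx 2), end of input -> output (2, '')


Encoded: [(0, 'b'), (0, 'c'), (1, 'c'), (2, 'c'), (3, 'c'), (2, 'b'), (2, '')]


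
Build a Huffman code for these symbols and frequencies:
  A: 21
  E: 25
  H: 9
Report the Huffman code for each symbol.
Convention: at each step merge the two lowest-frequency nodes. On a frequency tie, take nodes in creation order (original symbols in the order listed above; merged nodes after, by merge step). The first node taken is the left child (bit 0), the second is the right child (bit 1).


Huffman tree construction:
Step 1: Merge H(9) + A(21) = 30
Step 2: Merge E(25) + (H+A)(30) = 55
Read each symbol's code off the tree from the root (left child = 0, right child = 1).

Codes:
  A: 11 (length 2)
  E: 0 (length 1)
  H: 10 (length 2)
Average code length: 85/55 = 1.5455 bits/symbol


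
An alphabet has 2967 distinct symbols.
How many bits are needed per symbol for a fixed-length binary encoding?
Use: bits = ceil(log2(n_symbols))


log2(2967) = 11.5348
Bracket: 2^11 = 2048 < 2967 <= 2^12 = 4096
So ceil(log2(2967)) = 12

bits = ceil(log2(2967)) = ceil(11.5348) = 12 bits


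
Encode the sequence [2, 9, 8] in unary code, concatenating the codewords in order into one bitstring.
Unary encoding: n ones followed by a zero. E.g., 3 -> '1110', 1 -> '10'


Encode each number as n ones followed by a terminating 0:
  2 -> 110 (3 bits)
  9 -> 1111111110 (10 bits)
  8 -> 111111110 (9 bits)
Total length = 3 + 10 + 9 = 22 bits.

Unary([2, 9, 8]) = 1101111111110111111110 (22 bits)


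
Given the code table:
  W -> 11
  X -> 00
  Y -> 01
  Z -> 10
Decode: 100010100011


Decoding:
10 -> Z
00 -> X
10 -> Z
10 -> Z
00 -> X
11 -> W


Result: ZXZZXW


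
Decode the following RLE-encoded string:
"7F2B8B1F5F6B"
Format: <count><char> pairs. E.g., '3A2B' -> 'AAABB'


Expanding each <count><char> pair:
  7F -> 'FFFFFFF'
  2B -> 'BB'
  8B -> 'BBBBBBBB'
  1F -> 'F'
  5F -> 'FFFFF'
  6B -> 'BBBBBB'

Decoded = FFFFFFFBBBBBBBBBBFFFFFFBBBBBB


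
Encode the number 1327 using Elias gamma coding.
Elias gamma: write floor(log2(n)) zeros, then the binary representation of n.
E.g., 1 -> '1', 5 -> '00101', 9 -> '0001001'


num_bits = floor(log2(1327)) + 1 = 11
leading_zeros = num_bits - 1 = 10
binary(1327) = 10100101111

Elias gamma(1327) = '0000000000' + '10100101111' = 000000000010100101111 (21 bits)


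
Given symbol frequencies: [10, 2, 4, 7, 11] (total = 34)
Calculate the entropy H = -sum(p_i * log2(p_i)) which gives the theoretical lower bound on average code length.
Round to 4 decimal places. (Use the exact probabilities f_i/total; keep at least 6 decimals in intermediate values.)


Per-symbol terms -p_i * log2(p_i) with p_i = f_i/34:
  p = 10/34 = 0.294118: log2(p) = -1.765535, -p*log2(p) = 0.519275
  p = 2/34 = 0.058824: log2(p) = -4.087463, -p*log2(p) = 0.240439
  p = 4/34 = 0.117647: log2(p) = -3.087463, -p*log2(p) = 0.363231
  p = 7/34 = 0.205882: log2(p) = -2.280108, -p*log2(p) = 0.469434
  p = 11/34 = 0.323529: log2(p) = -1.628031, -p*log2(p) = 0.526716
H = 0.519275 + 0.240439 + 0.363231 + 0.469434 + 0.526716 = 2.119095

H = 2.1191 bits/symbol


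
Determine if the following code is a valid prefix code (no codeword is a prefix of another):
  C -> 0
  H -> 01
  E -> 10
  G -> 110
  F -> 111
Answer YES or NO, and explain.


Checking each pair (does one codeword prefix another?):
  C='0' vs H='01': prefix -- VIOLATION

NO -- this is NOT a valid prefix code. C (0) is a prefix of H (01).


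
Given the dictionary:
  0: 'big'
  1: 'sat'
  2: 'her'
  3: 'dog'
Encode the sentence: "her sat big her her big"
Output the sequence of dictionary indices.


Look up each word in the dictionary:
  'her' -> 2
  'sat' -> 1
  'big' -> 0
  'her' -> 2
  'her' -> 2
  'big' -> 0

Encoded: [2, 1, 0, 2, 2, 0]


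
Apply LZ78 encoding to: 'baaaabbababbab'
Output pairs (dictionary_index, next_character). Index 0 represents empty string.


LZ78 encoding steps:
Dictionary: {0: ''}
Step 1: w='' (idx 0), next='b' -> output (0, 'b'), add 'b' as idx 1
Step 2: w='' (idx 0), next='a' -> output (0, 'a'), add 'a' as idx 2
Step 3: w='a' (idx 2), next='a' -> output (2, 'a'), add 'aa' as idx 3
Step 4: w='a' (idx 2), next='b' -> output (2, 'b'), add 'ab' as idx 4
Step 5: w='b' (idx 1), next='a' -> output (1, 'a'), add 'ba' as idx 5
Step 6: w='ba' (idx 5), next='b' -> output (5, 'b'), add 'bab' as idx 6
Step 7: w='bab' (idx 6), end of input -> output (6, '')


Encoded: [(0, 'b'), (0, 'a'), (2, 'a'), (2, 'b'), (1, 'a'), (5, 'b'), (6, '')]


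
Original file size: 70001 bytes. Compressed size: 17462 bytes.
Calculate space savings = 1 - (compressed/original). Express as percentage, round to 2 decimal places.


ratio = compressed/original = 17462/70001 = 0.249454
savings = 1 - ratio = 1 - 0.249454 = 0.750546
as a percentage: 0.750546 * 100 = 75.05%

Space savings = 1 - 17462/70001 = 75.05%


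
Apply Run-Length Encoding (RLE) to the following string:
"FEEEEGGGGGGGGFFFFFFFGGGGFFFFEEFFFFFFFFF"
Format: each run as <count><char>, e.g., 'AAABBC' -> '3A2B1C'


Scanning runs left to right:
  i=0: run of 'F' x 1 -> '1F'
  i=1: run of 'E' x 4 -> '4E'
  i=5: run of 'G' x 8 -> '8G'
  i=13: run of 'F' x 7 -> '7F'
  i=20: run of 'G' x 4 -> '4G'
  i=24: run of 'F' x 4 -> '4F'
  i=28: run of 'E' x 2 -> '2E'
  i=30: run of 'F' x 9 -> '9F'

RLE = 1F4E8G7F4G4F2E9F


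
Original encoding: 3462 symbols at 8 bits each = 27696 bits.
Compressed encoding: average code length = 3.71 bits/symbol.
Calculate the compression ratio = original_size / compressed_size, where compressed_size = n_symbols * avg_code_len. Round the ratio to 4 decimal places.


original_size = n_symbols * orig_bits = 3462 * 8 = 27696 bits
compressed_size = n_symbols * avg_code_len = 3462 * 3.71 = 12844.02 bits
ratio = original_size / compressed_size = 27696 / 12844.02 = 2.1563

Compression ratio = 2.1563


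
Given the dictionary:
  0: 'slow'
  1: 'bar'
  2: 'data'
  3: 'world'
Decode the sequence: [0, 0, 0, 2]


Look up each index in the dictionary:
  0 -> 'slow'
  0 -> 'slow'
  0 -> 'slow'
  2 -> 'data'

Decoded: "slow slow slow data"


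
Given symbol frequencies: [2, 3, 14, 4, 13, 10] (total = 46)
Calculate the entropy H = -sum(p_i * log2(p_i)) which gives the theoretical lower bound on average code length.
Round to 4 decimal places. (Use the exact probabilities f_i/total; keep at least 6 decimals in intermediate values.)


Per-symbol terms -p_i * log2(p_i) with p_i = f_i/46:
  p = 2/46 = 0.043478: log2(p) = -4.523562, -p*log2(p) = 0.196677
  p = 3/46 = 0.065217: log2(p) = -3.938599, -p*log2(p) = 0.256865
  p = 14/46 = 0.304348: log2(p) = -1.716207, -p*log2(p) = 0.522324
  p = 4/46 = 0.086957: log2(p) = -3.523562, -p*log2(p) = 0.306397
  p = 13/46 = 0.282609: log2(p) = -1.823122, -p*log2(p) = 0.515230
  p = 10/46 = 0.217391: log2(p) = -2.201634, -p*log2(p) = 0.478616
H = 0.196677 + 0.256865 + 0.522324 + 0.306397 + 0.515230 + 0.478616 = 2.276109

H = 2.2761 bits/symbol


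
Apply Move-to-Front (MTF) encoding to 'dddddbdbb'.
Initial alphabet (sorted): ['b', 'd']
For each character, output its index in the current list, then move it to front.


MTF encoding:
'd': index 1 in ['b', 'd'] -> ['d', 'b']
'd': index 0 in ['d', 'b'] -> ['d', 'b']
'd': index 0 in ['d', 'b'] -> ['d', 'b']
'd': index 0 in ['d', 'b'] -> ['d', 'b']
'd': index 0 in ['d', 'b'] -> ['d', 'b']
'b': index 1 in ['d', 'b'] -> ['b', 'd']
'd': index 1 in ['b', 'd'] -> ['d', 'b']
'b': index 1 in ['d', 'b'] -> ['b', 'd']
'b': index 0 in ['b', 'd'] -> ['b', 'd']


Output: [1, 0, 0, 0, 0, 1, 1, 1, 0]


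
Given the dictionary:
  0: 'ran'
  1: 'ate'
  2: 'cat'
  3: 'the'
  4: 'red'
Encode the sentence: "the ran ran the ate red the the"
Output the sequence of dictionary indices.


Look up each word in the dictionary:
  'the' -> 3
  'ran' -> 0
  'ran' -> 0
  'the' -> 3
  'ate' -> 1
  'red' -> 4
  'the' -> 3
  'the' -> 3

Encoded: [3, 0, 0, 3, 1, 4, 3, 3]


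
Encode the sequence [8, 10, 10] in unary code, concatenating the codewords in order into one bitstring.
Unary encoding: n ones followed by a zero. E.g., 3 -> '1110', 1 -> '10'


Encode each number as n ones followed by a terminating 0:
  8 -> 111111110 (9 bits)
  10 -> 11111111110 (11 bits)
  10 -> 11111111110 (11 bits)
Total length = 9 + 11 + 11 = 31 bits.

Unary([8, 10, 10]) = 1111111101111111111011111111110 (31 bits)


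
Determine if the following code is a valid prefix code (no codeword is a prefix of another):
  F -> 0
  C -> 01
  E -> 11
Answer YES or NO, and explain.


Checking each pair (does one codeword prefix another?):
  F='0' vs C='01': prefix -- VIOLATION

NO -- this is NOT a valid prefix code. F (0) is a prefix of C (01).


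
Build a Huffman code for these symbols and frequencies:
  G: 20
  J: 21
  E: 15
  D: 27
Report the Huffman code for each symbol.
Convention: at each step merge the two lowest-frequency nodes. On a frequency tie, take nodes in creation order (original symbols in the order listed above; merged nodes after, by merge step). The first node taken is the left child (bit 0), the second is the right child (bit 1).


Huffman tree construction:
Step 1: Merge E(15) + G(20) = 35
Step 2: Merge J(21) + D(27) = 48
Step 3: Merge (E+G)(35) + (J+D)(48) = 83
Read each symbol's code off the tree from the root (left child = 0, right child = 1).

Codes:
  G: 01 (length 2)
  J: 10 (length 2)
  E: 00 (length 2)
  D: 11 (length 2)
Average code length: 166/83 = 2.0000 bits/symbol


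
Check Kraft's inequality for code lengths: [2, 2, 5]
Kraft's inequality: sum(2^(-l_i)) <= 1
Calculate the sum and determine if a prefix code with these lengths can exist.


Sum = 2^(-2) + 2^(-2) + 2^(-5)
    = 0.25 + 0.25 + 0.03125
    = 17/32 = 0.53125
Since 0.53125 <= 1, Kraft's inequality IS satisfied.
A prefix code with these lengths CAN exist.

Kraft sum = 0.53125. Satisfied.


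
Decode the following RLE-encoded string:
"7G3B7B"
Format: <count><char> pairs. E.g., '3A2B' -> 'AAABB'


Expanding each <count><char> pair:
  7G -> 'GGGGGGG'
  3B -> 'BBB'
  7B -> 'BBBBBBB'

Decoded = GGGGGGGBBBBBBBBBB


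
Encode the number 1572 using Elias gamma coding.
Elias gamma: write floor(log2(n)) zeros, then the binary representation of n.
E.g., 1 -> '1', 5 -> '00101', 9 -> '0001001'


num_bits = floor(log2(1572)) + 1 = 11
leading_zeros = num_bits - 1 = 10
binary(1572) = 11000100100

Elias gamma(1572) = '0000000000' + '11000100100' = 000000000011000100100 (21 bits)


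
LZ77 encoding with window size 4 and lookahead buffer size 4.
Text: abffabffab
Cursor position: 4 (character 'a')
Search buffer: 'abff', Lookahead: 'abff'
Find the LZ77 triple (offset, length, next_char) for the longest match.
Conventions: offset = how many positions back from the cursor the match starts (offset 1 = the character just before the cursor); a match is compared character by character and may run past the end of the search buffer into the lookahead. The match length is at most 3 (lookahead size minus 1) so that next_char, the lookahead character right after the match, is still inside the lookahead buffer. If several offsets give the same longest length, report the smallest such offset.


Try each offset into the search buffer:
  offset=1 (pos 3, char 'f'): match length 0
  offset=2 (pos 2, char 'f'): match length 0
  offset=3 (pos 1, char 'b'): match length 0
  offset=4 (pos 0, char 'a'): match length 3
Longest match has length 3 at offset 4.
next_char = character at position 4 + 3 = 7 -> 'f'

Best match: offset=4, length=3 (matching 'abf' starting at position 0)
LZ77 triple: (4, 3, 'f')


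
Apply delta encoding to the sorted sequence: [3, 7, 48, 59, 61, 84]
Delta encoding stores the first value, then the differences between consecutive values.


First value: 3
Deltas:
  7 - 3 = 4
  48 - 7 = 41
  59 - 48 = 11
  61 - 59 = 2
  84 - 61 = 23


Delta encoded: [3, 4, 41, 11, 2, 23]


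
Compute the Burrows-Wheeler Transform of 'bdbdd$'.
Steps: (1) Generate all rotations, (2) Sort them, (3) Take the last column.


Rotations (sorted):
  0: $bdbdd -> last char: d
  1: bdbdd$ -> last char: $
  2: bdd$bd -> last char: d
  3: d$bdbd -> last char: d
  4: dbdd$b -> last char: b
  5: dd$bdb -> last char: b


BWT = d$ddbb


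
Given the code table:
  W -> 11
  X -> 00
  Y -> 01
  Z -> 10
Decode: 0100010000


Decoding:
01 -> Y
00 -> X
01 -> Y
00 -> X
00 -> X


Result: YXYXX


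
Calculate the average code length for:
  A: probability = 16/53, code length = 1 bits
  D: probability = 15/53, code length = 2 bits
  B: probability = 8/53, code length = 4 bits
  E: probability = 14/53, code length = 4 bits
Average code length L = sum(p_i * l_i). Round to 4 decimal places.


Weighted contributions p_i * l_i:
  A: (16/53) * 1 = 16/53
  D: (15/53) * 2 = 30/53
  B: (8/53) * 4 = 32/53
  E: (14/53) * 4 = 56/53
Sum = (16 + 30 + 32 + 56)/53 = 134/53

L = 134/53 = 2.5283 bits/symbol


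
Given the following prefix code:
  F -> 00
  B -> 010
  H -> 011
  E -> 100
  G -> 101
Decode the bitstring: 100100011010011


Decoding step by step:
Bits 100 -> E
Bits 100 -> E
Bits 011 -> H
Bits 010 -> B
Bits 011 -> H


Decoded message: EEHBH


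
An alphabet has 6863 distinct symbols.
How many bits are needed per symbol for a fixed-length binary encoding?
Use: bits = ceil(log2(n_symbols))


log2(6863) = 12.7446
Bracket: 2^12 = 4096 < 6863 <= 2^13 = 8192
So ceil(log2(6863)) = 13

bits = ceil(log2(6863)) = ceil(12.7446) = 13 bits


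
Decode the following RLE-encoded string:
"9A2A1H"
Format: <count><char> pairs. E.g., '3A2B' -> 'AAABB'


Expanding each <count><char> pair:
  9A -> 'AAAAAAAAA'
  2A -> 'AA'
  1H -> 'H'

Decoded = AAAAAAAAAAAH


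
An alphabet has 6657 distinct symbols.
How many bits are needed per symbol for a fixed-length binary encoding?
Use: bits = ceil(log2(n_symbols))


log2(6657) = 12.7007
Bracket: 2^12 = 4096 < 6657 <= 2^13 = 8192
So ceil(log2(6657)) = 13

bits = ceil(log2(6657)) = ceil(12.7007) = 13 bits


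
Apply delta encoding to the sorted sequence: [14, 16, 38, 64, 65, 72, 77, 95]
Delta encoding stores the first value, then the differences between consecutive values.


First value: 14
Deltas:
  16 - 14 = 2
  38 - 16 = 22
  64 - 38 = 26
  65 - 64 = 1
  72 - 65 = 7
  77 - 72 = 5
  95 - 77 = 18


Delta encoded: [14, 2, 22, 26, 1, 7, 5, 18]


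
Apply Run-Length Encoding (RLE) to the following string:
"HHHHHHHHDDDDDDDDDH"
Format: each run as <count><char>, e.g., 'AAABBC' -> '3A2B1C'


Scanning runs left to right:
  i=0: run of 'H' x 8 -> '8H'
  i=8: run of 'D' x 9 -> '9D'
  i=17: run of 'H' x 1 -> '1H'

RLE = 8H9D1H


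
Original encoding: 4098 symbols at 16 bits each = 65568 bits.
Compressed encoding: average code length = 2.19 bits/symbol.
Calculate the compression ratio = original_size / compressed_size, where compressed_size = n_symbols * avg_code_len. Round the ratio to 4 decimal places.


original_size = n_symbols * orig_bits = 4098 * 16 = 65568 bits
compressed_size = n_symbols * avg_code_len = 4098 * 2.19 = 8974.62 bits
ratio = original_size / compressed_size = 65568 / 8974.62 = 7.3059

Compression ratio = 7.3059


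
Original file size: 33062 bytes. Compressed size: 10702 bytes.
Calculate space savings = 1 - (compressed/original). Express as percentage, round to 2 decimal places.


ratio = compressed/original = 10702/33062 = 0.323695
savings = 1 - ratio = 1 - 0.323695 = 0.676305
as a percentage: 0.676305 * 100 = 67.63%

Space savings = 1 - 10702/33062 = 67.63%


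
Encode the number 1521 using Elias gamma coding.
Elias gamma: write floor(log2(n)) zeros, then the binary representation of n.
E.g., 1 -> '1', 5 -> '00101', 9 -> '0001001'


num_bits = floor(log2(1521)) + 1 = 11
leading_zeros = num_bits - 1 = 10
binary(1521) = 10111110001

Elias gamma(1521) = '0000000000' + '10111110001' = 000000000010111110001 (21 bits)


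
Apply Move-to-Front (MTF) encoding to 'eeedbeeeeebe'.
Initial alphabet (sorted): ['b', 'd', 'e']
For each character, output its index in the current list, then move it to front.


MTF encoding:
'e': index 2 in ['b', 'd', 'e'] -> ['e', 'b', 'd']
'e': index 0 in ['e', 'b', 'd'] -> ['e', 'b', 'd']
'e': index 0 in ['e', 'b', 'd'] -> ['e', 'b', 'd']
'd': index 2 in ['e', 'b', 'd'] -> ['d', 'e', 'b']
'b': index 2 in ['d', 'e', 'b'] -> ['b', 'd', 'e']
'e': index 2 in ['b', 'd', 'e'] -> ['e', 'b', 'd']
'e': index 0 in ['e', 'b', 'd'] -> ['e', 'b', 'd']
'e': index 0 in ['e', 'b', 'd'] -> ['e', 'b', 'd']
'e': index 0 in ['e', 'b', 'd'] -> ['e', 'b', 'd']
'e': index 0 in ['e', 'b', 'd'] -> ['e', 'b', 'd']
'b': index 1 in ['e', 'b', 'd'] -> ['b', 'e', 'd']
'e': index 1 in ['b', 'e', 'd'] -> ['e', 'b', 'd']


Output: [2, 0, 0, 2, 2, 2, 0, 0, 0, 0, 1, 1]


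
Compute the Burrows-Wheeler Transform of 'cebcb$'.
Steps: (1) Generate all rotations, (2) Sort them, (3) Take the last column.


Rotations (sorted):
  0: $cebcb -> last char: b
  1: b$cebc -> last char: c
  2: bcb$ce -> last char: e
  3: cb$ceb -> last char: b
  4: cebcb$ -> last char: $
  5: ebcb$c -> last char: c


BWT = bceb$c


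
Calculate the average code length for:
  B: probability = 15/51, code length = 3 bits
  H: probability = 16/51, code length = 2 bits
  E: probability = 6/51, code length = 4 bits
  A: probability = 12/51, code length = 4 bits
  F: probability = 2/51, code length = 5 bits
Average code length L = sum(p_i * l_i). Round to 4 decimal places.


Weighted contributions p_i * l_i:
  B: (15/51) * 3 = 45/51
  H: (16/51) * 2 = 32/51
  E: (6/51) * 4 = 24/51
  A: (12/51) * 4 = 48/51
  F: (2/51) * 5 = 10/51
Sum = (45 + 32 + 24 + 48 + 10)/51 = 159/51

L = 159/51 = 3.1176 bits/symbol


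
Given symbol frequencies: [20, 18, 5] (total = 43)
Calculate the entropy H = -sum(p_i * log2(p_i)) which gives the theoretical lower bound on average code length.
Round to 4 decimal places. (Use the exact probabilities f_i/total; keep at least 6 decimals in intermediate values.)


Per-symbol terms -p_i * log2(p_i) with p_i = f_i/43:
  p = 20/43 = 0.465116: log2(p) = -1.104337, -p*log2(p) = 0.513645
  p = 18/43 = 0.418605: log2(p) = -1.256340, -p*log2(p) = 0.525910
  p = 5/43 = 0.116279: log2(p) = -3.104337, -p*log2(p) = 0.360969
H = 0.513645 + 0.525910 + 0.360969 = 1.400524

H = 1.4005 bits/symbol


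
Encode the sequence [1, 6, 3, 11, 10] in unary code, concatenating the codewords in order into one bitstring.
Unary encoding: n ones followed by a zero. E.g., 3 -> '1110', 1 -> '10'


Encode each number as n ones followed by a terminating 0:
  1 -> 10 (2 bits)
  6 -> 1111110 (7 bits)
  3 -> 1110 (4 bits)
  11 -> 111111111110 (12 bits)
  10 -> 11111111110 (11 bits)
Total length = 2 + 7 + 4 + 12 + 11 = 36 bits.

Unary([1, 6, 3, 11, 10]) = 101111110111011111111111011111111110 (36 bits)


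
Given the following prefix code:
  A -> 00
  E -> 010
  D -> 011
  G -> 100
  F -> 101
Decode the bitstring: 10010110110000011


Decoding step by step:
Bits 100 -> G
Bits 101 -> F
Bits 101 -> F
Bits 100 -> G
Bits 00 -> A
Bits 011 -> D


Decoded message: GFFGAD


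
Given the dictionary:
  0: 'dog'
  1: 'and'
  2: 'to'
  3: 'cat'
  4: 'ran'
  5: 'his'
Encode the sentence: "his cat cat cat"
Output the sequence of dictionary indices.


Look up each word in the dictionary:
  'his' -> 5
  'cat' -> 3
  'cat' -> 3
  'cat' -> 3

Encoded: [5, 3, 3, 3]


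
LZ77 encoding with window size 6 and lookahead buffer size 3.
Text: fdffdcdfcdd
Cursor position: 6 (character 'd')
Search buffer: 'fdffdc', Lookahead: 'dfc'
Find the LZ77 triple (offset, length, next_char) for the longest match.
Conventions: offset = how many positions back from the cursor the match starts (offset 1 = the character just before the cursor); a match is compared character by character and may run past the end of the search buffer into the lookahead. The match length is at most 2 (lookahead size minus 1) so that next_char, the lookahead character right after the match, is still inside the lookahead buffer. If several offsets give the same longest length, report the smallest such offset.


Try each offset into the search buffer:
  offset=1 (pos 5, char 'c'): match length 0
  offset=2 (pos 4, char 'd'): match length 1
  offset=3 (pos 3, char 'f'): match length 0
  offset=4 (pos 2, char 'f'): match length 0
  offset=5 (pos 1, char 'd'): match length 2
  offset=6 (pos 0, char 'f'): match length 0
Longest match has length 2 at offset 5.
next_char = character at position 6 + 2 = 8 -> 'c'

Best match: offset=5, length=2 (matching 'df' starting at position 1)
LZ77 triple: (5, 2, 'c')


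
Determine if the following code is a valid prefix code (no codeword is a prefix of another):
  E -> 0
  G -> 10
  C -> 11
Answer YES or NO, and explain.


Checking each pair (does one codeword prefix another?):
  E='0' vs G='10': no prefix
  E='0' vs C='11': no prefix
  G='10' vs E='0': no prefix
  G='10' vs C='11': no prefix
  C='11' vs E='0': no prefix
  C='11' vs G='10': no prefix
No violation found over all pairs.

YES -- this is a valid prefix code. No codeword is a prefix of any other codeword.


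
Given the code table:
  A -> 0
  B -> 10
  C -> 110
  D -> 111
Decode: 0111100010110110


Decoding:
0 -> A
111 -> D
10 -> B
0 -> A
0 -> A
10 -> B
110 -> C
110 -> C


Result: ADBAABCC


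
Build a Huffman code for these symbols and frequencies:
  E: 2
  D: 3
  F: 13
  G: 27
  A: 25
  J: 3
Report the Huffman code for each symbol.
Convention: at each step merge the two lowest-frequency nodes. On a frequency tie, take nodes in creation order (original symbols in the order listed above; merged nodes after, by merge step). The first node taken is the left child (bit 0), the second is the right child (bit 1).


Huffman tree construction:
Step 1: Merge E(2) + D(3) = 5
Step 2: Merge J(3) + (E+D)(5) = 8
Step 3: Merge (J+(E+D))(8) + F(13) = 21
Step 4: Merge ((J+(E+D))+F)(21) + A(25) = 46
Step 5: Merge G(27) + (((J+(E+D))+F)+A)(46) = 73
Read each symbol's code off the tree from the root (left child = 0, right child = 1).

Codes:
  E: 10010 (length 5)
  D: 10011 (length 5)
  F: 101 (length 3)
  G: 0 (length 1)
  A: 11 (length 2)
  J: 1000 (length 4)
Average code length: 153/73 = 2.0959 bits/symbol


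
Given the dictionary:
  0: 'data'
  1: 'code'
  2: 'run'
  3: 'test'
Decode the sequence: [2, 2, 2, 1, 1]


Look up each index in the dictionary:
  2 -> 'run'
  2 -> 'run'
  2 -> 'run'
  1 -> 'code'
  1 -> 'code'

Decoded: "run run run code code"


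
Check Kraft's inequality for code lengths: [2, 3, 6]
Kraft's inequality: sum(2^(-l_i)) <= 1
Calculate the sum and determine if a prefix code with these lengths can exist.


Sum = 2^(-2) + 2^(-3) + 2^(-6)
    = 0.25 + 0.125 + 0.015625
    = 25/64 = 0.390625
Since 0.390625 <= 1, Kraft's inequality IS satisfied.
A prefix code with these lengths CAN exist.

Kraft sum = 0.390625. Satisfied.


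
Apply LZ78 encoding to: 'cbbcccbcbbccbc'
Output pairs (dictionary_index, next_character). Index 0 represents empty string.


LZ78 encoding steps:
Dictionary: {0: ''}
Step 1: w='' (idx 0), next='c' -> output (0, 'c'), add 'c' as idx 1
Step 2: w='' (idx 0), next='b' -> output (0, 'b'), add 'b' as idx 2
Step 3: w='b' (idx 2), next='c' -> output (2, 'c'), add 'bc' as idx 3
Step 4: w='c' (idx 1), next='c' -> output (1, 'c'), add 'cc' as idx 4
Step 5: w='bc' (idx 3), next='b' -> output (3, 'b'), add 'bcb' as idx 5
Step 6: w='bc' (idx 3), next='c' -> output (3, 'c'), add 'bcc' as idx 6
Step 7: w='bc' (idx 3), end of input -> output (3, '')


Encoded: [(0, 'c'), (0, 'b'), (2, 'c'), (1, 'c'), (3, 'b'), (3, 'c'), (3, '')]


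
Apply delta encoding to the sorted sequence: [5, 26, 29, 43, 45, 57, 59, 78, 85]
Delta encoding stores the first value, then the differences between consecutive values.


First value: 5
Deltas:
  26 - 5 = 21
  29 - 26 = 3
  43 - 29 = 14
  45 - 43 = 2
  57 - 45 = 12
  59 - 57 = 2
  78 - 59 = 19
  85 - 78 = 7


Delta encoded: [5, 21, 3, 14, 2, 12, 2, 19, 7]


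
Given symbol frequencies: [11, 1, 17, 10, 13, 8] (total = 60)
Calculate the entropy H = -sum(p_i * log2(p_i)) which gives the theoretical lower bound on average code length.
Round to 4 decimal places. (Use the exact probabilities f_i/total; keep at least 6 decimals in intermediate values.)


Per-symbol terms -p_i * log2(p_i) with p_i = f_i/60:
  p = 11/60 = 0.183333: log2(p) = -2.447459, -p*log2(p) = 0.448701
  p = 1/60 = 0.016667: log2(p) = -5.906891, -p*log2(p) = 0.098448
  p = 17/60 = 0.283333: log2(p) = -1.819428, -p*log2(p) = 0.515505
  p = 10/60 = 0.166667: log2(p) = -2.584963, -p*log2(p) = 0.430827
  p = 13/60 = 0.216667: log2(p) = -2.206451, -p*log2(p) = 0.478064
  p = 8/60 = 0.133333: log2(p) = -2.906891, -p*log2(p) = 0.387585
H = 0.448701 + 0.098448 + 0.515505 + 0.430827 + 0.478064 + 0.387585 = 2.359130

H = 2.3591 bits/symbol


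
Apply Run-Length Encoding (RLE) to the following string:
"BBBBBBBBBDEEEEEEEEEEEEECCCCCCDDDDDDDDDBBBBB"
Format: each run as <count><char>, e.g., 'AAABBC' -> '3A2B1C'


Scanning runs left to right:
  i=0: run of 'B' x 9 -> '9B'
  i=9: run of 'D' x 1 -> '1D'
  i=10: run of 'E' x 13 -> '13E'
  i=23: run of 'C' x 6 -> '6C'
  i=29: run of 'D' x 9 -> '9D'
  i=38: run of 'B' x 5 -> '5B'

RLE = 9B1D13E6C9D5B


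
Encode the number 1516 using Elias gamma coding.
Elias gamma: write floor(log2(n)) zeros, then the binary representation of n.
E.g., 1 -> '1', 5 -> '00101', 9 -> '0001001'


num_bits = floor(log2(1516)) + 1 = 11
leading_zeros = num_bits - 1 = 10
binary(1516) = 10111101100

Elias gamma(1516) = '0000000000' + '10111101100' = 000000000010111101100 (21 bits)


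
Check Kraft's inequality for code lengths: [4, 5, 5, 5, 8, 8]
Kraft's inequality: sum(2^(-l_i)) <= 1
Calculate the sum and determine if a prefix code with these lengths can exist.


Sum = 2^(-4) + 2^(-5) + 2^(-5) + 2^(-5) + 2^(-8) + 2^(-8)
    = 0.0625 + 0.03125 + 0.03125 + 0.03125 + 0.00390625 + 0.00390625
    = 42/256 = 0.1640625
Since 0.1640625 <= 1, Kraft's inequality IS satisfied.
A prefix code with these lengths CAN exist.

Kraft sum = 0.1640625. Satisfied.


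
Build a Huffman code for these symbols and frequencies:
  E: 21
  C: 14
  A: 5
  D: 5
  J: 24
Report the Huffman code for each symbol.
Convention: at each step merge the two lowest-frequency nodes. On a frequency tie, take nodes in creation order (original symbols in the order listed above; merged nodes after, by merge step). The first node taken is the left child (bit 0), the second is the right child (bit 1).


Huffman tree construction:
Step 1: Merge A(5) + D(5) = 10
Step 2: Merge (A+D)(10) + C(14) = 24
Step 3: Merge E(21) + J(24) = 45
Step 4: Merge ((A+D)+C)(24) + (E+J)(45) = 69
Read each symbol's code off the tree from the root (left child = 0, right child = 1).

Codes:
  E: 10 (length 2)
  C: 01 (length 2)
  A: 000 (length 3)
  D: 001 (length 3)
  J: 11 (length 2)
Average code length: 148/69 = 2.1449 bits/symbol


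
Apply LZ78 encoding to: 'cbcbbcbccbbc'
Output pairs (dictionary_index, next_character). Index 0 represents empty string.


LZ78 encoding steps:
Dictionary: {0: ''}
Step 1: w='' (idx 0), next='c' -> output (0, 'c'), add 'c' as idx 1
Step 2: w='' (idx 0), next='b' -> output (0, 'b'), add 'b' as idx 2
Step 3: w='c' (idx 1), next='b' -> output (1, 'b'), add 'cb' as idx 3
Step 4: w='b' (idx 2), next='c' -> output (2, 'c'), add 'bc' as idx 4
Step 5: w='bc' (idx 4), next='c' -> output (4, 'c'), add 'bcc' as idx 5
Step 6: w='b' (idx 2), next='b' -> output (2, 'b'), add 'bb' as idx 6
Step 7: w='c' (idx 1), end of input -> output (1, '')


Encoded: [(0, 'c'), (0, 'b'), (1, 'b'), (2, 'c'), (4, 'c'), (2, 'b'), (1, '')]


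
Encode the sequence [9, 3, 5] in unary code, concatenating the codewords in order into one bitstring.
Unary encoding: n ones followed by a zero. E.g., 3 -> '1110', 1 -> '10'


Encode each number as n ones followed by a terminating 0:
  9 -> 1111111110 (10 bits)
  3 -> 1110 (4 bits)
  5 -> 111110 (6 bits)
Total length = 10 + 4 + 6 = 20 bits.

Unary([9, 3, 5]) = 11111111101110111110 (20 bits)


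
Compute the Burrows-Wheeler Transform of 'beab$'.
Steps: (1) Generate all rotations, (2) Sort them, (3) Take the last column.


Rotations (sorted):
  0: $beab -> last char: b
  1: ab$be -> last char: e
  2: b$bea -> last char: a
  3: beab$ -> last char: $
  4: eab$b -> last char: b


BWT = bea$b


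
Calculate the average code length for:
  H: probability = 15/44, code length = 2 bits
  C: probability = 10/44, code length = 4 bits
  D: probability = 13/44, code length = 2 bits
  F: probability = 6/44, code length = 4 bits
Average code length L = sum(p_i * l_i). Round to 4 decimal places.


Weighted contributions p_i * l_i:
  H: (15/44) * 2 = 30/44
  C: (10/44) * 4 = 40/44
  D: (13/44) * 2 = 26/44
  F: (6/44) * 4 = 24/44
Sum = (30 + 40 + 26 + 24)/44 = 120/44

L = 120/44 = 2.7273 bits/symbol


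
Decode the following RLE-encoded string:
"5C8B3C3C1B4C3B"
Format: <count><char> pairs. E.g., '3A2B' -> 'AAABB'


Expanding each <count><char> pair:
  5C -> 'CCCCC'
  8B -> 'BBBBBBBB'
  3C -> 'CCC'
  3C -> 'CCC'
  1B -> 'B'
  4C -> 'CCCC'
  3B -> 'BBB'

Decoded = CCCCCBBBBBBBBCCCCCCBCCCCBBB


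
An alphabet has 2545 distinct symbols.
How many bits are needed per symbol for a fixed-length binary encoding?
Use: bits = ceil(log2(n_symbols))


log2(2545) = 11.3134
Bracket: 2^11 = 2048 < 2545 <= 2^12 = 4096
So ceil(log2(2545)) = 12

bits = ceil(log2(2545)) = ceil(11.3134) = 12 bits


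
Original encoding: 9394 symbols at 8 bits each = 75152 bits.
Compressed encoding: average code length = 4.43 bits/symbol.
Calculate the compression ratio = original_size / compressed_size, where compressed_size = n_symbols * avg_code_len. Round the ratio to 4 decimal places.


original_size = n_symbols * orig_bits = 9394 * 8 = 75152 bits
compressed_size = n_symbols * avg_code_len = 9394 * 4.43 = 41615.42 bits
ratio = original_size / compressed_size = 75152 / 41615.42 = 1.8059

Compression ratio = 1.8059


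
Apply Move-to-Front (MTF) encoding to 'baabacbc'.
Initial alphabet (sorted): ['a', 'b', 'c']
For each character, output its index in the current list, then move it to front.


MTF encoding:
'b': index 1 in ['a', 'b', 'c'] -> ['b', 'a', 'c']
'a': index 1 in ['b', 'a', 'c'] -> ['a', 'b', 'c']
'a': index 0 in ['a', 'b', 'c'] -> ['a', 'b', 'c']
'b': index 1 in ['a', 'b', 'c'] -> ['b', 'a', 'c']
'a': index 1 in ['b', 'a', 'c'] -> ['a', 'b', 'c']
'c': index 2 in ['a', 'b', 'c'] -> ['c', 'a', 'b']
'b': index 2 in ['c', 'a', 'b'] -> ['b', 'c', 'a']
'c': index 1 in ['b', 'c', 'a'] -> ['c', 'b', 'a']


Output: [1, 1, 0, 1, 1, 2, 2, 1]


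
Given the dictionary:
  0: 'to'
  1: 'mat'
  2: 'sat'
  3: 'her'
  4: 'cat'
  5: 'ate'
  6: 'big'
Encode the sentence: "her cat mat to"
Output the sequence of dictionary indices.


Look up each word in the dictionary:
  'her' -> 3
  'cat' -> 4
  'mat' -> 1
  'to' -> 0

Encoded: [3, 4, 1, 0]


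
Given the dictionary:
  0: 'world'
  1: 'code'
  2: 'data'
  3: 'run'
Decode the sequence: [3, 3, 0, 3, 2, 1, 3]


Look up each index in the dictionary:
  3 -> 'run'
  3 -> 'run'
  0 -> 'world'
  3 -> 'run'
  2 -> 'data'
  1 -> 'code'
  3 -> 'run'

Decoded: "run run world run data code run"


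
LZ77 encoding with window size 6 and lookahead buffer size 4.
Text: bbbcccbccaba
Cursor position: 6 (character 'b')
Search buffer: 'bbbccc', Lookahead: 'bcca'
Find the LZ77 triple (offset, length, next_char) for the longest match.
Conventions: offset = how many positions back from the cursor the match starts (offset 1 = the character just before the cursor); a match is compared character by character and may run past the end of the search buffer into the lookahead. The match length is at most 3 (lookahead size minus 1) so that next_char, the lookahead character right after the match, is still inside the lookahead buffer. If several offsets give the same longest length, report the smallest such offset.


Try each offset into the search buffer:
  offset=1 (pos 5, char 'c'): match length 0
  offset=2 (pos 4, char 'c'): match length 0
  offset=3 (pos 3, char 'c'): match length 0
  offset=4 (pos 2, char 'b'): match length 3
  offset=5 (pos 1, char 'b'): match length 1
  offset=6 (pos 0, char 'b'): match length 1
Longest match has length 3 at offset 4.
next_char = character at position 6 + 3 = 9 -> 'a'

Best match: offset=4, length=3 (matching 'bcc' starting at position 2)
LZ77 triple: (4, 3, 'a')


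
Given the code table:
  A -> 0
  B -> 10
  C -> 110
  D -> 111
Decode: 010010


Decoding:
0 -> A
10 -> B
0 -> A
10 -> B


Result: ABAB


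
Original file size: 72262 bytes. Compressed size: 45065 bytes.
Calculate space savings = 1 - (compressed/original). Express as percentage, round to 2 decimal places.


ratio = compressed/original = 45065/72262 = 0.623633
savings = 1 - ratio = 1 - 0.623633 = 0.376367
as a percentage: 0.376367 * 100 = 37.64%

Space savings = 1 - 45065/72262 = 37.64%


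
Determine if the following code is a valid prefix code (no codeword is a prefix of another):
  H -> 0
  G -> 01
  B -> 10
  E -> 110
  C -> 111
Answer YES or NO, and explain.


Checking each pair (does one codeword prefix another?):
  H='0' vs G='01': prefix -- VIOLATION

NO -- this is NOT a valid prefix code. H (0) is a prefix of G (01).


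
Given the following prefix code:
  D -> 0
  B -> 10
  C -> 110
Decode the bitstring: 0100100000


Decoding step by step:
Bits 0 -> D
Bits 10 -> B
Bits 0 -> D
Bits 10 -> B
Bits 0 -> D
Bits 0 -> D
Bits 0 -> D
Bits 0 -> D


Decoded message: DBDBDDDD


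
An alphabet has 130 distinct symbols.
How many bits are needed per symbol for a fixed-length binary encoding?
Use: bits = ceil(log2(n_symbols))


log2(130) = 7.0224
Bracket: 2^7 = 128 < 130 <= 2^8 = 256
So ceil(log2(130)) = 8

bits = ceil(log2(130)) = ceil(7.0224) = 8 bits


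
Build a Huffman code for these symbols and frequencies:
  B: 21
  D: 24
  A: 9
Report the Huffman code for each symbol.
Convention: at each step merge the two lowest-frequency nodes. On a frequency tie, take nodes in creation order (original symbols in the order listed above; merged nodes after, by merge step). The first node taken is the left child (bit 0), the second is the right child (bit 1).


Huffman tree construction:
Step 1: Merge A(9) + B(21) = 30
Step 2: Merge D(24) + (A+B)(30) = 54
Read each symbol's code off the tree from the root (left child = 0, right child = 1).

Codes:
  B: 11 (length 2)
  D: 0 (length 1)
  A: 10 (length 2)
Average code length: 84/54 = 1.5556 bits/symbol


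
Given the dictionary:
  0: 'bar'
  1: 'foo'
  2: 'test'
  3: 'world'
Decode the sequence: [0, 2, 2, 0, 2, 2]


Look up each index in the dictionary:
  0 -> 'bar'
  2 -> 'test'
  2 -> 'test'
  0 -> 'bar'
  2 -> 'test'
  2 -> 'test'

Decoded: "bar test test bar test test"


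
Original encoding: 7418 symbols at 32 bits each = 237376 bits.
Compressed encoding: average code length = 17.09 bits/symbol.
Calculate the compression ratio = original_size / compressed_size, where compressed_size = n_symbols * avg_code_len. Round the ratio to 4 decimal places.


original_size = n_symbols * orig_bits = 7418 * 32 = 237376 bits
compressed_size = n_symbols * avg_code_len = 7418 * 17.09 = 126773.62 bits
ratio = original_size / compressed_size = 237376 / 126773.62 = 1.8724

Compression ratio = 1.8724


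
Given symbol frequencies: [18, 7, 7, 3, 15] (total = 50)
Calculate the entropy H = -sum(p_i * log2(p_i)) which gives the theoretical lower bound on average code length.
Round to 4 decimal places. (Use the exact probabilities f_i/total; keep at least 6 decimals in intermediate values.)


Per-symbol terms -p_i * log2(p_i) with p_i = f_i/50:
  p = 18/50 = 0.360000: log2(p) = -1.473931, -p*log2(p) = 0.530615
  p = 7/50 = 0.140000: log2(p) = -2.836501, -p*log2(p) = 0.397110
  p = 7/50 = 0.140000: log2(p) = -2.836501, -p*log2(p) = 0.397110
  p = 3/50 = 0.060000: log2(p) = -4.058894, -p*log2(p) = 0.243534
  p = 15/50 = 0.300000: log2(p) = -1.736966, -p*log2(p) = 0.521090
H = 0.530615 + 0.397110 + 0.397110 + 0.243534 + 0.521090 = 2.089459

H = 2.0895 bits/symbol


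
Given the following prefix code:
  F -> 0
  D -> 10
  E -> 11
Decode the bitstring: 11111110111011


Decoding step by step:
Bits 11 -> E
Bits 11 -> E
Bits 11 -> E
Bits 10 -> D
Bits 11 -> E
Bits 10 -> D
Bits 11 -> E


Decoded message: EEEDEDE


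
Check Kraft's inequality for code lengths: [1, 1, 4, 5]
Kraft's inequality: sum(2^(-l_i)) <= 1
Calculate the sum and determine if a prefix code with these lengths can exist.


Sum = 2^(-1) + 2^(-1) + 2^(-4) + 2^(-5)
    = 0.5 + 0.5 + 0.0625 + 0.03125
    = 35/32 = 1.09375
Since 1.09375 > 1, Kraft's inequality is NOT satisfied.
A prefix code with these lengths CANNOT exist.

Kraft sum = 1.09375. Not satisfied.


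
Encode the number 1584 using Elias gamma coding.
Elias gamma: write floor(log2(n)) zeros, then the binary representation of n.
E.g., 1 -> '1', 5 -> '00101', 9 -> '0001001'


num_bits = floor(log2(1584)) + 1 = 11
leading_zeros = num_bits - 1 = 10
binary(1584) = 11000110000

Elias gamma(1584) = '0000000000' + '11000110000' = 000000000011000110000 (21 bits)


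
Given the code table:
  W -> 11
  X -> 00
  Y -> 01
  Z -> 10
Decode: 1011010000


Decoding:
10 -> Z
11 -> W
01 -> Y
00 -> X
00 -> X


Result: ZWYXX


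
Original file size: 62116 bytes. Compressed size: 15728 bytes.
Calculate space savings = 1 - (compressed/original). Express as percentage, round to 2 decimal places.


ratio = compressed/original = 15728/62116 = 0.253204
savings = 1 - ratio = 1 - 0.253204 = 0.746796
as a percentage: 0.746796 * 100 = 74.68%

Space savings = 1 - 15728/62116 = 74.68%


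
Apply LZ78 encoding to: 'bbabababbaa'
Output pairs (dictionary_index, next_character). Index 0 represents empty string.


LZ78 encoding steps:
Dictionary: {0: ''}
Step 1: w='' (idx 0), next='b' -> output (0, 'b'), add 'b' as idx 1
Step 2: w='b' (idx 1), next='a' -> output (1, 'a'), add 'ba' as idx 2
Step 3: w='ba' (idx 2), next='b' -> output (2, 'b'), add 'bab' as idx 3
Step 4: w='' (idx 0), next='a' -> output (0, 'a'), add 'a' as idx 4
Step 5: w='b' (idx 1), next='b' -> output (1, 'b'), add 'bb' as idx 5
Step 6: w='a' (idx 4), next='a' -> output (4, 'a'), add 'aa' as idx 6


Encoded: [(0, 'b'), (1, 'a'), (2, 'b'), (0, 'a'), (1, 'b'), (4, 'a')]


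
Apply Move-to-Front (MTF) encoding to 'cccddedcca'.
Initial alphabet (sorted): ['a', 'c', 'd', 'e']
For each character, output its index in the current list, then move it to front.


MTF encoding:
'c': index 1 in ['a', 'c', 'd', 'e'] -> ['c', 'a', 'd', 'e']
'c': index 0 in ['c', 'a', 'd', 'e'] -> ['c', 'a', 'd', 'e']
'c': index 0 in ['c', 'a', 'd', 'e'] -> ['c', 'a', 'd', 'e']
'd': index 2 in ['c', 'a', 'd', 'e'] -> ['d', 'c', 'a', 'e']
'd': index 0 in ['d', 'c', 'a', 'e'] -> ['d', 'c', 'a', 'e']
'e': index 3 in ['d', 'c', 'a', 'e'] -> ['e', 'd', 'c', 'a']
'd': index 1 in ['e', 'd', 'c', 'a'] -> ['d', 'e', 'c', 'a']
'c': index 2 in ['d', 'e', 'c', 'a'] -> ['c', 'd', 'e', 'a']
'c': index 0 in ['c', 'd', 'e', 'a'] -> ['c', 'd', 'e', 'a']
'a': index 3 in ['c', 'd', 'e', 'a'] -> ['a', 'c', 'd', 'e']


Output: [1, 0, 0, 2, 0, 3, 1, 2, 0, 3]
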